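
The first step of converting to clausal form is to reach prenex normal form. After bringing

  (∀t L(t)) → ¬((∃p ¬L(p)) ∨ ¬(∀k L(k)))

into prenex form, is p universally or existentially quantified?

First replace A → B with ¬A ∨ B.
  ¬(∀t L(t)) ∨ ¬((∃p ¬L(p)) ∨ ¬(∀k L(k)))
Push ¬ through the quantifiers and connectives to reach negation normal form:
  (∃t ¬L(t)) ∨ (∀p L(p)) ∧ (∀k L(k))
Finally move all quantifiers to the prefix:
  ∃t ∀p ∀k (¬L(t) ∨ L(p) ∧ L(k))
The quantifier ∃p sits under an odd number of negations (counting the antecedent side of each →), so it flips to ∀p.

universal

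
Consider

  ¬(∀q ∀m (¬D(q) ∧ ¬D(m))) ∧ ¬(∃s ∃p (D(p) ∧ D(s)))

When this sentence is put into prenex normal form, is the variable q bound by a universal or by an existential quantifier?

existential

Push ¬ through the quantifiers and connectives to reach negation normal form:
  (∃q ∃m (D(q) ∨ D(m))) ∧ (∀s ∀p (¬D(p) ∨ ¬D(s)))
All bound variables are already distinct, so no renaming is needed.
Pull the quantifiers to the front (each side's bound variable is not free in the other side):
  ∃q ∃m ∀s ∀p ((D(q) ∨ D(m)) ∧ (¬D(p) ∨ ¬D(s)))
The quantifier ∀q sits under an odd number of negations, so it flips to ∃q.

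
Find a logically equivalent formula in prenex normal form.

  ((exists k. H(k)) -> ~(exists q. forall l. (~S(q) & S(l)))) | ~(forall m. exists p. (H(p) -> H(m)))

forall k. forall q. exists l. exists m. forall p. (~H(k) | S(q) | ~S(l) | H(p) & ~H(m))

Eliminate → and ↔ using ¬ and ∨.
  ~(exists k. H(k)) | ~(exists q. forall l. (~S(q) & S(l))) | ~(forall m. exists p. (~H(p) | H(m)))
Move each ¬ inward, flipping quantifiers it crosses:
  (forall k. ~H(k)) | (forall q. exists l. (S(q) | ~S(l))) | (exists m. forall p. (H(p) & ~H(m)))
All bound variables are already distinct, so no renaming is needed.
Pull the quantifiers to the front (each side's bound variable is not free in the other side):
  forall k. forall q. exists l. exists m. forall p. (~H(k) | S(q) | ~S(l) | H(p) & ~H(m))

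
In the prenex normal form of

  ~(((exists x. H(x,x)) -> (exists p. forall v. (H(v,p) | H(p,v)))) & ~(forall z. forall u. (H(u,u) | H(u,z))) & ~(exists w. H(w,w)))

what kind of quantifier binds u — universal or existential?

universal

Rewrite implications/biconditionals: A → B as ¬A ∨ B.
  ~((~(exists x. H(x,x)) | (exists p. forall v. (H(v,p) | H(p,v)))) & ~(forall z. forall u. (H(u,u) | H(u,z))) & ~(exists w. H(w,w)))
Push ¬ through the quantifiers and connectives to reach negation normal form:
  (exists x. H(x,x)) & (forall p. exists v. (~H(v,p) & ~H(p,v))) | (forall z. forall u. (H(u,u) | H(u,z))) | (exists w. H(w,w))
Extract every quantifier outward, since the variables are now distinct and don't occur free across branches:
  exists x. forall p. exists v. forall z. forall u. exists w. (H(x,x) & ~H(v,p) & ~H(p,v) | H(u,u) | H(u,z) | H(w,w))
The quantifier forall u sits under an even number of negations (counting the antecedent side of each →), so it remains universal.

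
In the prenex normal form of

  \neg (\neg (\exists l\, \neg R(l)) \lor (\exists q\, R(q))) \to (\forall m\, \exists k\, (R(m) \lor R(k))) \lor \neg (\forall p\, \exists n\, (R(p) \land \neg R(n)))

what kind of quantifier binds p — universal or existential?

First replace A → B with ¬A ∨ B.
  \neg \neg (\neg (\exists l\, \neg R(l)) \lor (\exists q\, R(q))) \lor (\forall m\, \exists k\, (R(m) \lor R(k))) \lor \neg (\forall p\, \exists n\, (R(p) \land \neg R(n)))
Push ¬ through the quantifiers and connectives to reach negation normal form:
  (\forall l\, R(l)) \lor (\exists q\, R(q)) \lor (\forall m\, \exists k\, (R(m) \lor R(k))) \lor (\exists p\, \forall n\, (\neg R(p) \lor R(n)))
All bound variables are already distinct, so no renaming is needed.
Finally move all quantifiers to the prefix:
  \forall l\, \exists q\, \forall m\, \exists k\, \exists p\, \forall n\, (R(l) \lor R(q) \lor R(m) \lor R(k) \lor \neg R(p) \lor R(n))
The quantifier \forall p sits under an odd number of negations (counting the antecedent side of each →), so it flips to \exists p.

existential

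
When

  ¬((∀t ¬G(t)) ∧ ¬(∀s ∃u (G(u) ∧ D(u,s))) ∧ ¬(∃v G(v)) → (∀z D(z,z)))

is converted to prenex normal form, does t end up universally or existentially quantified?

Eliminate → and ↔ using ¬ and ∨.
  ¬(¬((∀t ¬G(t)) ∧ ¬(∀s ∃u (G(u) ∧ D(u,s))) ∧ ¬(∃v G(v))) ∨ (∀z D(z,z)))
Push ¬ through the quantifiers and connectives to reach negation normal form:
  (∀t ¬G(t)) ∧ (∃s ∀u (¬G(u) ∨ ¬D(u,s))) ∧ (∀v ¬G(v)) ∧ (∃z ¬D(z,z))
All bound variables are already distinct, so no renaming is needed.
Pull the quantifiers to the front (each side's bound variable is not free in the other side):
  ∀t ∃s ∀u ∀v ∃z (¬G(t) ∧ (¬G(u) ∨ ¬D(u,s)) ∧ ¬G(v) ∧ ¬D(z,z))
The quantifier ∀t sits under an even number of negations (counting the antecedent side of each →), so it remains universal.

universal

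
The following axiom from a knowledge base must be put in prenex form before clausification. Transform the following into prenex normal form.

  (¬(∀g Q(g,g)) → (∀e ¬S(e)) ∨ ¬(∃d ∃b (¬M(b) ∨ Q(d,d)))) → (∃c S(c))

∃g ∃e ∃d ∃b ∃c (¬Q(g,g) ∧ S(e) ∧ (¬M(b) ∨ Q(d,d)) ∨ S(c))

Rewrite implications/biconditionals: A → B as ¬A ∨ B.
  ¬(¬¬(∀g Q(g,g)) ∨ (∀e ¬S(e)) ∨ ¬(∃d ∃b (¬M(b) ∨ Q(d,d)))) ∨ (∃c S(c))
Move each ¬ inward, flipping quantifiers it crosses:
  (∃g ¬Q(g,g)) ∧ (∃e S(e)) ∧ (∃d ∃b (¬M(b) ∨ Q(d,d))) ∨ (∃c S(c))
Pull the quantifiers to the front (each side's bound variable is not free in the other side):
  ∃g ∃e ∃d ∃b ∃c (¬Q(g,g) ∧ S(e) ∧ (¬M(b) ∨ Q(d,d)) ∨ S(c))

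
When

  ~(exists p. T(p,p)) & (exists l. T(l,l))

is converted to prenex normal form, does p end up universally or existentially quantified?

universal

Move each ¬ inward, flipping quantifiers it crosses:
  (forall p. ~T(p,p)) & (exists l. T(l,l))
All bound variables are already distinct, so no renaming is needed.
Finally move all quantifiers to the prefix:
  forall p. exists l. (~T(p,p) & T(l,l))
The quantifier exists p sits under an odd number of negations, so it flips to forall p.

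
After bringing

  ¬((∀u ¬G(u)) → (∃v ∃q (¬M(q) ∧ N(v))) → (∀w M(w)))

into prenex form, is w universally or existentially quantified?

existential

Rewrite implications/biconditionals: A → B as ¬A ∨ B.
  ¬(¬(∀u ¬G(u)) ∨ ¬(∃v ∃q (¬M(q) ∧ N(v))) ∨ (∀w M(w)))
Move each ¬ inward, flipping quantifiers it crosses:
  (∀u ¬G(u)) ∧ (∃v ∃q (¬M(q) ∧ N(v))) ∧ (∃w ¬M(w))
Pull the quantifiers to the front (each side's bound variable is not free in the other side):
  ∀u ∃v ∃q ∃w (¬G(u) ∧ ¬M(q) ∧ N(v) ∧ ¬M(w))
The quantifier ∀w sits under an odd number of negations (counting the antecedent side of each →), so it flips to ∃w.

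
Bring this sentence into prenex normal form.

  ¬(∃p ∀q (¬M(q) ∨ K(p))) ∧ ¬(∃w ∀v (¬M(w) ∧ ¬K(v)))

Push ¬ through the quantifiers and connectives to reach negation normal form:
  (∀p ∃q (M(q) ∧ ¬K(p))) ∧ (∀w ∃v (M(w) ∨ K(v)))
All bound variables are already distinct, so no renaming is needed.
Finally move all quantifiers to the prefix:
  ∀p ∃q ∀w ∃v (M(q) ∧ ¬K(p) ∧ (M(w) ∨ K(v)))

∀p ∃q ∀w ∃v (M(q) ∧ ¬K(p) ∧ (M(w) ∨ K(v)))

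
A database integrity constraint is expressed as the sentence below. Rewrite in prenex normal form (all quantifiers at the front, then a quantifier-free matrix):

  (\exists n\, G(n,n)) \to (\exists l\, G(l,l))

Rewrite implications/biconditionals: A → B as ¬A ∨ B.
  \neg (\exists n\, G(n,n)) \lor (\exists l\, G(l,l))
Move each ¬ inward, flipping quantifiers it crosses:
  (\forall n\, \neg G(n,n)) \lor (\exists l\, G(l,l))
All bound variables are already distinct, so no renaming is needed.
Pull the quantifiers to the front (each side's bound variable is not free in the other side):
  \forall n\, \exists l\, (\neg G(n,n) \lor G(l,l))

\forall n\, \exists l\, (\neg G(n,n) \lor G(l,l))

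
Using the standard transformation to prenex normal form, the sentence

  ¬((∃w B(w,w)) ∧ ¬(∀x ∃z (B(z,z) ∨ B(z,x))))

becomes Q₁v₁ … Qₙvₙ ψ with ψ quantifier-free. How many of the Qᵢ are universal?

Move each ¬ inward, flipping quantifiers it crosses:
  (∀w ¬B(w,w)) ∨ (∀x ∃z (B(z,z) ∨ B(z,x)))
Pull the quantifiers to the front (each side's bound variable is not free in the other side):
  ∀w ∀x ∃z (¬B(w,w) ∨ B(z,z) ∨ B(z,x))
The prefix is ∀w ∀x ∃z: 2 universal, 1 existential.

2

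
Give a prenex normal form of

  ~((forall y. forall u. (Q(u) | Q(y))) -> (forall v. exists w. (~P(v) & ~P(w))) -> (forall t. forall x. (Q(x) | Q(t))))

Rewrite implications/biconditionals: A → B as ¬A ∨ B.
  ~(~(forall y. forall u. (Q(u) | Q(y))) | ~(forall v. exists w. (~P(v) & ~P(w))) | (forall t. forall x. (Q(x) | Q(t))))
Move each ¬ inward, flipping quantifiers it crosses:
  (forall y. forall u. (Q(u) | Q(y))) & (forall v. exists w. (~P(v) & ~P(w))) & (exists t. exists x. (~Q(x) & ~Q(t)))
Extract every quantifier outward, since the variables are now distinct and don't occur free across branches:
  forall y. forall u. forall v. exists w. exists t. exists x. ((Q(u) | Q(y)) & ~P(v) & ~P(w) & ~Q(x) & ~Q(t))

forall y. forall u. forall v. exists w. exists t. exists x. ((Q(u) | Q(y)) & ~P(v) & ~P(w) & ~Q(x) & ~Q(t))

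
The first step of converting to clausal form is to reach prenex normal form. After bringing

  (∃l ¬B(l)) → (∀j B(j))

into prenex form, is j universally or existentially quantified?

Rewrite implications/biconditionals: A → B as ¬A ∨ B.
  ¬(∃l ¬B(l)) ∨ (∀j B(j))
Move each ¬ inward, flipping quantifiers it crosses:
  (∀l B(l)) ∨ (∀j B(j))
All bound variables are already distinct, so no renaming is needed.
Extract every quantifier outward, since the variables are now distinct and don't occur free across branches:
  ∀l ∀j (B(l) ∨ B(j))
The quantifier ∀j sits under an even number of negations (counting the antecedent side of each →), so it remains universal.

universal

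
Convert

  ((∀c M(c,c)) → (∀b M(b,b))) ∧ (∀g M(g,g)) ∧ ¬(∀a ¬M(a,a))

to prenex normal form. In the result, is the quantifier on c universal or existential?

Eliminate → and ↔ using ¬ and ∨.
  (¬(∀c M(c,c)) ∨ (∀b M(b,b))) ∧ (∀g M(g,g)) ∧ ¬(∀a ¬M(a,a))
Drive negations inward (¬∀x A ≡ ∃x ¬A, ¬∃x A ≡ ∀x ¬A, De Morgan for ∧/∨):
  ((∃c ¬M(c,c)) ∨ (∀b M(b,b))) ∧ (∀g M(g,g)) ∧ (∃a M(a,a))
Pull the quantifiers to the front (each side's bound variable is not free in the other side):
  ∃c ∀b ∀g ∃a ((¬M(c,c) ∨ M(b,b)) ∧ M(g,g) ∧ M(a,a))
The quantifier ∀c sits under an odd number of negations (counting the antecedent side of each →), so it flips to ∃c.

existential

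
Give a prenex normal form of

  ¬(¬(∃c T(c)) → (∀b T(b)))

First replace A → B with ¬A ∨ B.
  ¬(¬¬(∃c T(c)) ∨ (∀b T(b)))
Push ¬ through the quantifiers and connectives to reach negation normal form:
  (∀c ¬T(c)) ∧ (∃b ¬T(b))
Finally move all quantifiers to the prefix:
  ∀c ∃b (¬T(c) ∧ ¬T(b))

∀c ∃b (¬T(c) ∧ ¬T(b))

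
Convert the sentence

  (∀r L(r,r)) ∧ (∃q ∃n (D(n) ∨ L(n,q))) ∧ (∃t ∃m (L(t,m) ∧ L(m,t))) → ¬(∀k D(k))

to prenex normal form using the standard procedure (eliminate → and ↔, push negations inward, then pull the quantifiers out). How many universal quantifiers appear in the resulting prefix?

Eliminate → and ↔ using ¬ and ∨.
  ¬((∀r L(r,r)) ∧ (∃q ∃n (D(n) ∨ L(n,q))) ∧ (∃t ∃m (L(t,m) ∧ L(m,t)))) ∨ ¬(∀k D(k))
Drive negations inward (¬∀x A ≡ ∃x ¬A, ¬∃x A ≡ ∀x ¬A, De Morgan for ∧/∨):
  (∃r ¬L(r,r)) ∨ (∀q ∀n (¬D(n) ∧ ¬L(n,q))) ∨ (∀t ∀m (¬L(t,m) ∨ ¬L(m,t))) ∨ (∃k ¬D(k))
All bound variables are already distinct, so no renaming is needed.
Pull the quantifiers to the front (each side's bound variable is not free in the other side):
  ∃r ∀q ∀n ∀t ∀m ∃k (¬L(r,r) ∨ ¬D(n) ∧ ¬L(n,q) ∨ ¬L(t,m) ∨ ¬L(m,t) ∨ ¬D(k))
The prefix is ∃r ∀q ∀n ∀t ∀m ∃k: 4 universal, 2 existential.

4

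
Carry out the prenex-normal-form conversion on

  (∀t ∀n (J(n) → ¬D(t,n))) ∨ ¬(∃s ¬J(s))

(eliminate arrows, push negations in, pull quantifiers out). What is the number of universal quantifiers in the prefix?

3

Eliminate → and ↔ using ¬ and ∨.
  (∀t ∀n (¬J(n) ∨ ¬D(t,n))) ∨ ¬(∃s ¬J(s))
Drive negations inward (¬∀x A ≡ ∃x ¬A, ¬∃x A ≡ ∀x ¬A, De Morgan for ∧/∨):
  (∀t ∀n (¬J(n) ∨ ¬D(t,n))) ∨ (∀s J(s))
Extract every quantifier outward, since the variables are now distinct and don't occur free across branches:
  ∀t ∀n ∀s (¬J(n) ∨ ¬D(t,n) ∨ J(s))
The prefix is ∀t ∀n ∀s: 3 universal, 0 existential.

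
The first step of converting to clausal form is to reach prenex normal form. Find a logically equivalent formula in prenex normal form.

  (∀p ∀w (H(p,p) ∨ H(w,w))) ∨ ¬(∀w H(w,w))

∀p ∀w ∃u1 (H(p,p) ∨ H(w,w) ∨ ¬H(u1,u1))

Move each ¬ inward, flipping quantifiers it crosses:
  (∀p ∀w (H(p,p) ∨ H(w,w))) ∨ (∃w ¬H(w,w))
Rename bound variables to avoid capture: w↦u1.
  (∀p ∀w (H(p,p) ∨ H(w,w))) ∨ (∃u1 ¬H(u1,u1))
Extract every quantifier outward, since the variables are now distinct and don't occur free across branches:
  ∀p ∀w ∃u1 (H(p,p) ∨ H(w,w) ∨ ¬H(u1,u1))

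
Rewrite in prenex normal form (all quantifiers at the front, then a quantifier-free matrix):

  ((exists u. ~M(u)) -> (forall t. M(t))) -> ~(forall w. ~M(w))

exists u. exists t. exists w. (~M(u) & ~M(t) | M(w))

Rewrite implications/biconditionals: A → B as ¬A ∨ B.
  ~(~(exists u. ~M(u)) | (forall t. M(t))) | ~(forall w. ~M(w))
Push ¬ through the quantifiers and connectives to reach negation normal form:
  (exists u. ~M(u)) & (exists t. ~M(t)) | (exists w. M(w))
All bound variables are already distinct, so no renaming is needed.
Finally move all quantifiers to the prefix:
  exists u. exists t. exists w. (~M(u) & ~M(t) | M(w))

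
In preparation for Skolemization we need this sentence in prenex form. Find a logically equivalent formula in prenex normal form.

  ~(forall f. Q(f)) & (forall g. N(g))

Drive negations inward (¬∀x A ≡ ∃x ¬A, ¬∃x A ≡ ∀x ¬A, De Morgan for ∧/∨):
  (exists f. ~Q(f)) & (forall g. N(g))
All bound variables are already distinct, so no renaming is needed.
Finally move all quantifiers to the prefix:
  exists f. forall g. (~Q(f) & N(g))

exists f. forall g. (~Q(f) & N(g))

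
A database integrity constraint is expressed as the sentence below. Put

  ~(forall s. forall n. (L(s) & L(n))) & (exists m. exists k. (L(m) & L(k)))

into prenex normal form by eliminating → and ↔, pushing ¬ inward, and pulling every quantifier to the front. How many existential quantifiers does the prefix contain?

Push ¬ through the quantifiers and connectives to reach negation normal form:
  (exists s. exists n. (~L(s) | ~L(n))) & (exists m. exists k. (L(m) & L(k)))
Pull the quantifiers to the front (each side's bound variable is not free in the other side):
  exists s. exists n. exists m. exists k. ((~L(s) | ~L(n)) & L(m) & L(k))
The prefix is exists s exists n exists m exists k: 0 universal, 4 existential.

4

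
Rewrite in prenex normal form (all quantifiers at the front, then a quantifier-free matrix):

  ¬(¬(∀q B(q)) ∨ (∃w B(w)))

Move each ¬ inward, flipping quantifiers it crosses:
  (∀q B(q)) ∧ (∀w ¬B(w))
Finally move all quantifiers to the prefix:
  ∀q ∀w (B(q) ∧ ¬B(w))

∀q ∀w (B(q) ∧ ¬B(w))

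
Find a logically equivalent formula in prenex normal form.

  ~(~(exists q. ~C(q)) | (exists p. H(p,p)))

Push ¬ through the quantifiers and connectives to reach negation normal form:
  (exists q. ~C(q)) & (forall p. ~H(p,p))
Pull the quantifiers to the front (each side's bound variable is not free in the other side):
  exists q. forall p. (~C(q) & ~H(p,p))

exists q. forall p. (~C(q) & ~H(p,p))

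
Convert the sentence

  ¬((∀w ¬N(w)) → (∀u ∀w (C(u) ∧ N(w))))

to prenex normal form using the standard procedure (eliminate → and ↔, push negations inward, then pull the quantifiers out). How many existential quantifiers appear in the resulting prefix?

First replace A → B with ¬A ∨ B.
  ¬(¬(∀w ¬N(w)) ∨ (∀u ∀w (C(u) ∧ N(w))))
Move each ¬ inward, flipping quantifiers it crosses:
  (∀w ¬N(w)) ∧ (∃u ∃w (¬C(u) ∨ ¬N(w)))
Rename bound variables to avoid capture: w↦q.
  (∀w ¬N(w)) ∧ (∃u ∃q (¬C(u) ∨ ¬N(q)))
Extract every quantifier outward, since the variables are now distinct and don't occur free across branches:
  ∀w ∃u ∃q (¬N(w) ∧ (¬C(u) ∨ ¬N(q)))
The prefix is ∀w ∃u ∃q: 1 universal, 2 existential.

2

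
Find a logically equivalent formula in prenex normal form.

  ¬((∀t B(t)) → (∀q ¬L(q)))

First replace A → B with ¬A ∨ B.
  ¬(¬(∀t B(t)) ∨ (∀q ¬L(q)))
Move each ¬ inward, flipping quantifiers it crosses:
  (∀t B(t)) ∧ (∃q L(q))
All bound variables are already distinct, so no renaming is needed.
Pull the quantifiers to the front (each side's bound variable is not free in the other side):
  ∀t ∃q (B(t) ∧ L(q))

∀t ∃q (B(t) ∧ L(q))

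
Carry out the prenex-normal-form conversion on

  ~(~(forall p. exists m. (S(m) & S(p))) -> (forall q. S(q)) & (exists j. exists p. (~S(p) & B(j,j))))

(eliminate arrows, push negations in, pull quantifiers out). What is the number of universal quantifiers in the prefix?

3

First replace A → B with ¬A ∨ B.
  ~(~~(forall p. exists m. (S(m) & S(p))) | (forall q. S(q)) & (exists j. exists p. (~S(p) & B(j,j))))
Push ¬ through the quantifiers and connectives to reach negation normal form:
  (exists p. forall m. (~S(m) | ~S(p))) & ((exists q. ~S(q)) | (forall j. forall p. (S(p) | ~B(j,j))))
Standardize variables apart so no two quantifiers bind the same name: p↦z.
  (exists p. forall m. (~S(m) | ~S(p))) & ((exists q. ~S(q)) | (forall j. forall z. (S(z) | ~B(j,j))))
Finally move all quantifiers to the prefix:
  exists p. forall m. exists q. forall j. forall z. ((~S(m) | ~S(p)) & (~S(q) | S(z) | ~B(j,j)))
The prefix is exists p forall m exists q forall j forall z: 3 universal, 2 existential.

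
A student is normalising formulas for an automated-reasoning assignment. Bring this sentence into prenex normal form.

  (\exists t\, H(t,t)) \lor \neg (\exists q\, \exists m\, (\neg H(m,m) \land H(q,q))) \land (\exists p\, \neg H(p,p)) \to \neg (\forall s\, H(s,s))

\forall t\, \exists q\, \exists m\, \forall p\, \exists s\, (\neg H(t,t) \land (\neg H(m,m) \land H(q,q) \lor H(p,p)) \lor \neg H(s,s))

Rewrite implications/biconditionals: A → B as ¬A ∨ B.
  \neg ((\exists t\, H(t,t)) \lor \neg (\exists q\, \exists m\, (\neg H(m,m) \land H(q,q))) \land (\exists p\, \neg H(p,p))) \lor \neg (\forall s\, H(s,s))
Move each ¬ inward, flipping quantifiers it crosses:
  (\forall t\, \neg H(t,t)) \land ((\exists q\, \exists m\, (\neg H(m,m) \land H(q,q))) \lor (\forall p\, H(p,p))) \lor (\exists s\, \neg H(s,s))
All bound variables are already distinct, so no renaming is needed.
Pull the quantifiers to the front (each side's bound variable is not free in the other side):
  \forall t\, \exists q\, \exists m\, \forall p\, \exists s\, (\neg H(t,t) \land (\neg H(m,m) \land H(q,q) \lor H(p,p)) \lor \neg H(s,s))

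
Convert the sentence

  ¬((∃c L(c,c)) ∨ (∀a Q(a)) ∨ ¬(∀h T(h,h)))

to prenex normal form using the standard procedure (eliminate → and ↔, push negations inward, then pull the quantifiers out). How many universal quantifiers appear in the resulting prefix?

Push ¬ through the quantifiers and connectives to reach negation normal form:
  (∀c ¬L(c,c)) ∧ (∃a ¬Q(a)) ∧ (∀h T(h,h))
All bound variables are already distinct, so no renaming is needed.
Extract every quantifier outward, since the variables are now distinct and don't occur free across branches:
  ∀c ∃a ∀h (¬L(c,c) ∧ ¬Q(a) ∧ T(h,h))
The prefix is ∀c ∃a ∀h: 2 universal, 1 existential.

2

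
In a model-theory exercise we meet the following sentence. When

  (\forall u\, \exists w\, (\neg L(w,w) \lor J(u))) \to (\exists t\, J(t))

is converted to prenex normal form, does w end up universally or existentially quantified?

Rewrite implications/biconditionals: A → B as ¬A ∨ B.
  \neg (\forall u\, \exists w\, (\neg L(w,w) \lor J(u))) \lor (\exists t\, J(t))
Move each ¬ inward, flipping quantifiers it crosses:
  (\exists u\, \forall w\, (L(w,w) \land \neg J(u))) \lor (\exists t\, J(t))
Extract every quantifier outward, since the variables are now distinct and don't occur free across branches:
  \exists u\, \forall w\, \exists t\, (L(w,w) \land \neg J(u) \lor J(t))
The quantifier \exists w sits under an odd number of negations (counting the antecedent side of each →), so it flips to \forall w.

universal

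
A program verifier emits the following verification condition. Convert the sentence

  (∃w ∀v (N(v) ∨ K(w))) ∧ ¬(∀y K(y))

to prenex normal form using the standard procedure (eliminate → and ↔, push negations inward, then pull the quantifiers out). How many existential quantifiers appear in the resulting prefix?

2

Push ¬ through the quantifiers and connectives to reach negation normal form:
  (∃w ∀v (N(v) ∨ K(w))) ∧ (∃y ¬K(y))
All bound variables are already distinct, so no renaming is needed.
Extract every quantifier outward, since the variables are now distinct and don't occur free across branches:
  ∃w ∀v ∃y ((N(v) ∨ K(w)) ∧ ¬K(y))
The prefix is ∃w ∀v ∃y: 1 universal, 2 existential.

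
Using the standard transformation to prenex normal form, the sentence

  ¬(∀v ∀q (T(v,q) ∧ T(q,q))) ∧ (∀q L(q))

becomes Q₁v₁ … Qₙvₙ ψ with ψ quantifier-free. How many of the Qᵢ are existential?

2

Drive negations inward (¬∀x A ≡ ∃x ¬A, ¬∃x A ≡ ∀x ¬A, De Morgan for ∧/∨):
  (∃v ∃q (¬T(v,q) ∨ ¬T(q,q))) ∧ (∀q L(q))
Rename bound variables to avoid capture: q↦t.
  (∃v ∃q (¬T(v,q) ∨ ¬T(q,q))) ∧ (∀t L(t))
Extract every quantifier outward, since the variables are now distinct and don't occur free across branches:
  ∃v ∃q ∀t ((¬T(v,q) ∨ ¬T(q,q)) ∧ L(t))
The prefix is ∃v ∃q ∀t: 1 universal, 2 existential.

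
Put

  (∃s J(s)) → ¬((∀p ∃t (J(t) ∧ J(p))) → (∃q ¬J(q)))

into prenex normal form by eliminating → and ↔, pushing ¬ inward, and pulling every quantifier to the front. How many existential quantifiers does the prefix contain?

1

Rewrite implications/biconditionals: A → B as ¬A ∨ B.
  ¬(∃s J(s)) ∨ ¬(¬(∀p ∃t (J(t) ∧ J(p))) ∨ (∃q ¬J(q)))
Drive negations inward (¬∀x A ≡ ∃x ¬A, ¬∃x A ≡ ∀x ¬A, De Morgan for ∧/∨):
  (∀s ¬J(s)) ∨ (∀p ∃t (J(t) ∧ J(p))) ∧ (∀q J(q))
All bound variables are already distinct, so no renaming is needed.
Finally move all quantifiers to the prefix:
  ∀s ∀p ∃t ∀q (¬J(s) ∨ J(t) ∧ J(p) ∧ J(q))
The prefix is ∀s ∀p ∃t ∀q: 3 universal, 1 existential.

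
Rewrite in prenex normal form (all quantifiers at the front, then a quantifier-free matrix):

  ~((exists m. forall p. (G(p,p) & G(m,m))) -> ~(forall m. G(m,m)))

exists m. forall p. forall x. (G(p,p) & G(m,m) & G(x,x))

Eliminate → and ↔ using ¬ and ∨.
  ~(~(exists m. forall p. (G(p,p) & G(m,m))) | ~(forall m. G(m,m)))
Move each ¬ inward, flipping quantifiers it crosses:
  (exists m. forall p. (G(p,p) & G(m,m))) & (forall m. G(m,m))
Rename bound variables to avoid capture: m↦x.
  (exists m. forall p. (G(p,p) & G(m,m))) & (forall x. G(x,x))
Pull the quantifiers to the front (each side's bound variable is not free in the other side):
  exists m. forall p. forall x. (G(p,p) & G(m,m) & G(x,x))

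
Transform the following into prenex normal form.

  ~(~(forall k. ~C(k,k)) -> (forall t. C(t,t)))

exists k. exists t. (C(k,k) & ~C(t,t))

First replace A → B with ¬A ∨ B.
  ~(~~(forall k. ~C(k,k)) | (forall t. C(t,t)))
Push ¬ through the quantifiers and connectives to reach negation normal form:
  (exists k. C(k,k)) & (exists t. ~C(t,t))
All bound variables are already distinct, so no renaming is needed.
Pull the quantifiers to the front (each side's bound variable is not free in the other side):
  exists k. exists t. (C(k,k) & ~C(t,t))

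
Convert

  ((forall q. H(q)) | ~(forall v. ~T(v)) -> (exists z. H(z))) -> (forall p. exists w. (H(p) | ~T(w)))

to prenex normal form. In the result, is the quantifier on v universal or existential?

existential

Rewrite implications/biconditionals: A → B as ¬A ∨ B.
  ~(~((forall q. H(q)) | ~(forall v. ~T(v))) | (exists z. H(z))) | (forall p. exists w. (H(p) | ~T(w)))
Move each ¬ inward, flipping quantifiers it crosses:
  ((forall q. H(q)) | (exists v. T(v))) & (forall z. ~H(z)) | (forall p. exists w. (H(p) | ~T(w)))
All bound variables are already distinct, so no renaming is needed.
Finally move all quantifiers to the prefix:
  forall q. exists v. forall z. forall p. exists w. ((H(q) | T(v)) & ~H(z) | H(p) | ~T(w))
The quantifier forall v sits under an odd number of negations (counting the antecedent side of each →), so it flips to exists v.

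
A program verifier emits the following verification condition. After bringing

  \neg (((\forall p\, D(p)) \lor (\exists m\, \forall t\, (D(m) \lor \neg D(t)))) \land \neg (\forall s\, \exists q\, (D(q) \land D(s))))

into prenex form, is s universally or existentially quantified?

universal

Move each ¬ inward, flipping quantifiers it crosses:
  (\exists p\, \neg D(p)) \land (\forall m\, \exists t\, (\neg D(m) \land D(t))) \lor (\forall s\, \exists q\, (D(q) \land D(s)))
Finally move all quantifiers to the prefix:
  \exists p\, \forall m\, \exists t\, \forall s\, \exists q\, (\neg D(p) \land \neg D(m) \land D(t) \lor D(q) \land D(s))
The quantifier \forall s sits under an even number of negations, so it remains universal.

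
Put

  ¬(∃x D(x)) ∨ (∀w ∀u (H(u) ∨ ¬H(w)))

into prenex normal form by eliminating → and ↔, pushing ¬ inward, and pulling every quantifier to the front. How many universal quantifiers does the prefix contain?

3

Drive negations inward (¬∀x A ≡ ∃x ¬A, ¬∃x A ≡ ∀x ¬A, De Morgan for ∧/∨):
  (∀x ¬D(x)) ∨ (∀w ∀u (H(u) ∨ ¬H(w)))
All bound variables are already distinct, so no renaming is needed.
Pull the quantifiers to the front (each side's bound variable is not free in the other side):
  ∀x ∀w ∀u (¬D(x) ∨ H(u) ∨ ¬H(w))
The prefix is ∀x ∀w ∀u: 3 universal, 0 existential.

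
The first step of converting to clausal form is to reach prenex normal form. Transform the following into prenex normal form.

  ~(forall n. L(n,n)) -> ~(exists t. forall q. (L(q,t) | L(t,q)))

First replace A → B with ¬A ∨ B.
  ~~(forall n. L(n,n)) | ~(exists t. forall q. (L(q,t) | L(t,q)))
Drive negations inward (¬∀x A ≡ ∃x ¬A, ¬∃x A ≡ ∀x ¬A, De Morgan for ∧/∨):
  (forall n. L(n,n)) | (forall t. exists q. (~L(q,t) & ~L(t,q)))
All bound variables are already distinct, so no renaming is needed.
Finally move all quantifiers to the prefix:
  forall n. forall t. exists q. (L(n,n) | ~L(q,t) & ~L(t,q))

forall n. forall t. exists q. (L(n,n) | ~L(q,t) & ~L(t,q))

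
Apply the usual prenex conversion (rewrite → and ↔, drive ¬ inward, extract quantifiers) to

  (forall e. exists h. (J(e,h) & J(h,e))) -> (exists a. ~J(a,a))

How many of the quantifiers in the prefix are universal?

1

Rewrite implications/biconditionals: A → B as ¬A ∨ B.
  ~(forall e. exists h. (J(e,h) & J(h,e))) | (exists a. ~J(a,a))
Drive negations inward (¬∀x A ≡ ∃x ¬A, ¬∃x A ≡ ∀x ¬A, De Morgan for ∧/∨):
  (exists e. forall h. (~J(e,h) | ~J(h,e))) | (exists a. ~J(a,a))
Pull the quantifiers to the front (each side's bound variable is not free in the other side):
  exists e. forall h. exists a. (~J(e,h) | ~J(h,e) | ~J(a,a))
The prefix is exists e forall h exists a: 1 universal, 2 existential.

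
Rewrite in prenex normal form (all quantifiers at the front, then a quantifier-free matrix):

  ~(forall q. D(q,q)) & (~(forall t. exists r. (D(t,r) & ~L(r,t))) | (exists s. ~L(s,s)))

Drive negations inward (¬∀x A ≡ ∃x ¬A, ¬∃x A ≡ ∀x ¬A, De Morgan for ∧/∨):
  (exists q. ~D(q,q)) & ((exists t. forall r. (~D(t,r) | L(r,t))) | (exists s. ~L(s,s)))
All bound variables are already distinct, so no renaming is needed.
Extract every quantifier outward, since the variables are now distinct and don't occur free across branches:
  exists q. exists t. forall r. exists s. (~D(q,q) & (~D(t,r) | L(r,t) | ~L(s,s)))

exists q. exists t. forall r. exists s. (~D(q,q) & (~D(t,r) | L(r,t) | ~L(s,s)))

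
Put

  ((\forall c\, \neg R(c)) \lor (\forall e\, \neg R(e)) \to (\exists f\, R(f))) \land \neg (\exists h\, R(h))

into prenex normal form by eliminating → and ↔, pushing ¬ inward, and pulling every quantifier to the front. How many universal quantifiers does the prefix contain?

First replace A → B with ¬A ∨ B.
  (\neg ((\forall c\, \neg R(c)) \lor (\forall e\, \neg R(e))) \lor (\exists f\, R(f))) \land \neg (\exists h\, R(h))
Drive negations inward (¬∀x A ≡ ∃x ¬A, ¬∃x A ≡ ∀x ¬A, De Morgan for ∧/∨):
  ((\exists c\, R(c)) \land (\exists e\, R(e)) \lor (\exists f\, R(f))) \land (\forall h\, \neg R(h))
All bound variables are already distinct, so no renaming is needed.
Pull the quantifiers to the front (each side's bound variable is not free in the other side):
  \exists c\, \exists e\, \exists f\, \forall h\, ((R(c) \land R(e) \lor R(f)) \land \neg R(h))
The prefix is \exists c \exists e \exists f \forall h: 1 universal, 3 existential.

1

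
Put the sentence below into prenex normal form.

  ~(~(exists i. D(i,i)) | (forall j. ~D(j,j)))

Drive negations inward (¬∀x A ≡ ∃x ¬A, ¬∃x A ≡ ∀x ¬A, De Morgan for ∧/∨):
  (exists i. D(i,i)) & (exists j. D(j,j))
Finally move all quantifiers to the prefix:
  exists i. exists j. (D(i,i) & D(j,j))

exists i. exists j. (D(i,i) & D(j,j))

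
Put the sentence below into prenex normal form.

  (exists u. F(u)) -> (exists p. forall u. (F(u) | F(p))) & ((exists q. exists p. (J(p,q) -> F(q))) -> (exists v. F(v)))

First replace A → B with ¬A ∨ B.
  ~(exists u. F(u)) | (exists p. forall u. (F(u) | F(p))) & (~(exists q. exists p. (~J(p,q) | F(q))) | (exists v. F(v)))
Drive negations inward (¬∀x A ≡ ∃x ¬A, ¬∃x A ≡ ∀x ¬A, De Morgan for ∧/∨):
  (forall u. ~F(u)) | (exists p. forall u. (F(u) | F(p))) & ((forall q. forall p. (J(p,q) & ~F(q))) | (exists v. F(v)))
Standardize variables apart so no two quantifiers bind the same name: u↦w1, p↦v1.
  (forall u. ~F(u)) | (exists p. forall w1. (F(w1) | F(p))) & ((forall q. forall v1. (J(v1,q) & ~F(q))) | (exists v. F(v)))
Extract every quantifier outward, since the variables are now distinct and don't occur free across branches:
  forall u. exists p. forall w1. forall q. forall v1. exists v. (~F(u) | (F(w1) | F(p)) & (J(v1,q) & ~F(q) | F(v)))

forall u. exists p. forall w1. forall q. forall v1. exists v. (~F(u) | (F(w1) | F(p)) & (J(v1,q) & ~F(q) | F(v)))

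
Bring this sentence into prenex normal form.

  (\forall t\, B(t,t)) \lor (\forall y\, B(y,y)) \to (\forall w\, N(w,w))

First replace A → B with ¬A ∨ B.
  \neg ((\forall t\, B(t,t)) \lor (\forall y\, B(y,y))) \lor (\forall w\, N(w,w))
Drive negations inward (¬∀x A ≡ ∃x ¬A, ¬∃x A ≡ ∀x ¬A, De Morgan for ∧/∨):
  (\exists t\, \neg B(t,t)) \land (\exists y\, \neg B(y,y)) \lor (\forall w\, N(w,w))
All bound variables are already distinct, so no renaming is needed.
Extract every quantifier outward, since the variables are now distinct and don't occur free across branches:
  \exists t\, \exists y\, \forall w\, (\neg B(t,t) \land \neg B(y,y) \lor N(w,w))

\exists t\, \exists y\, \forall w\, (\neg B(t,t) \land \neg B(y,y) \lor N(w,w))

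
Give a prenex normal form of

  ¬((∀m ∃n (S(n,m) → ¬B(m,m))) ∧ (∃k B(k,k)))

∃m ∀n ∀k (S(n,m) ∧ B(m,m) ∨ ¬B(k,k))

First replace A → B with ¬A ∨ B.
  ¬((∀m ∃n (¬S(n,m) ∨ ¬B(m,m))) ∧ (∃k B(k,k)))
Move each ¬ inward, flipping quantifiers it crosses:
  (∃m ∀n (S(n,m) ∧ B(m,m))) ∨ (∀k ¬B(k,k))
All bound variables are already distinct, so no renaming is needed.
Extract every quantifier outward, since the variables are now distinct and don't occur free across branches:
  ∃m ∀n ∀k (S(n,m) ∧ B(m,m) ∨ ¬B(k,k))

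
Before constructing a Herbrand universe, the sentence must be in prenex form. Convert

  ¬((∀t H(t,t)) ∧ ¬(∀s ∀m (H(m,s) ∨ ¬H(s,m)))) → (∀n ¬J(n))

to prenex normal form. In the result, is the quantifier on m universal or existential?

existential

Eliminate → and ↔ using ¬ and ∨.
  ¬¬((∀t H(t,t)) ∧ ¬(∀s ∀m (H(m,s) ∨ ¬H(s,m)))) ∨ (∀n ¬J(n))
Move each ¬ inward, flipping quantifiers it crosses:
  (∀t H(t,t)) ∧ (∃s ∃m (¬H(m,s) ∧ H(s,m))) ∨ (∀n ¬J(n))
Finally move all quantifiers to the prefix:
  ∀t ∃s ∃m ∀n (H(t,t) ∧ ¬H(m,s) ∧ H(s,m) ∨ ¬J(n))
The quantifier ∀m sits under an odd number of negations (counting the antecedent side of each →), so it flips to ∃m.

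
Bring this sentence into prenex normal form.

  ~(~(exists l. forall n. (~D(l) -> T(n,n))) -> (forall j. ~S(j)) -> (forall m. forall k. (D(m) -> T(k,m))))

Eliminate → and ↔ using ¬ and ∨.
  ~(~~(exists l. forall n. (~~D(l) | T(n,n))) | ~(forall j. ~S(j)) | (forall m. forall k. (~D(m) | T(k,m))))
Move each ¬ inward, flipping quantifiers it crosses:
  (forall l. exists n. (~D(l) & ~T(n,n))) & (forall j. ~S(j)) & (exists m. exists k. (D(m) & ~T(k,m)))
All bound variables are already distinct, so no renaming is needed.
Pull the quantifiers to the front (each side's bound variable is not free in the other side):
  forall l. exists n. forall j. exists m. exists k. (~D(l) & ~T(n,n) & ~S(j) & D(m) & ~T(k,m))

forall l. exists n. forall j. exists m. exists k. (~D(l) & ~T(n,n) & ~S(j) & D(m) & ~T(k,m))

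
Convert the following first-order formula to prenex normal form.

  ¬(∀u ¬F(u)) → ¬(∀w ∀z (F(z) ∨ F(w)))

∀u ∃w ∃z (¬F(u) ∨ ¬F(z) ∧ ¬F(w))

Rewrite implications/biconditionals: A → B as ¬A ∨ B.
  ¬¬(∀u ¬F(u)) ∨ ¬(∀w ∀z (F(z) ∨ F(w)))
Push ¬ through the quantifiers and connectives to reach negation normal form:
  (∀u ¬F(u)) ∨ (∃w ∃z (¬F(z) ∧ ¬F(w)))
Extract every quantifier outward, since the variables are now distinct and don't occur free across branches:
  ∀u ∃w ∃z (¬F(u) ∨ ¬F(z) ∧ ¬F(w))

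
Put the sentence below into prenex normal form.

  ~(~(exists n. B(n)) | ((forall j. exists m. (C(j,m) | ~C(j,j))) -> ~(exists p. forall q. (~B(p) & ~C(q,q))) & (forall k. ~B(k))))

First replace A → B with ¬A ∨ B.
  ~(~(exists n. B(n)) | ~(forall j. exists m. (C(j,m) | ~C(j,j))) | ~(exists p. forall q. (~B(p) & ~C(q,q))) & (forall k. ~B(k)))
Drive negations inward (¬∀x A ≡ ∃x ¬A, ¬∃x A ≡ ∀x ¬A, De Morgan for ∧/∨):
  (exists n. B(n)) & (forall j. exists m. (C(j,m) | ~C(j,j))) & ((exists p. forall q. (~B(p) & ~C(q,q))) | (exists k. B(k)))
All bound variables are already distinct, so no renaming is needed.
Pull the quantifiers to the front (each side's bound variable is not free in the other side):
  exists n. forall j. exists m. exists p. forall q. exists k. (B(n) & (C(j,m) | ~C(j,j)) & (~B(p) & ~C(q,q) | B(k)))

exists n. forall j. exists m. exists p. forall q. exists k. (B(n) & (C(j,m) | ~C(j,j)) & (~B(p) & ~C(q,q) | B(k)))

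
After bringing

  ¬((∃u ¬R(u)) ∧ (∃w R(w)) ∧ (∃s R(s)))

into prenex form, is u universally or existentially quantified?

Push ¬ through the quantifiers and connectives to reach negation normal form:
  (∀u R(u)) ∨ (∀w ¬R(w)) ∨ (∀s ¬R(s))
All bound variables are already distinct, so no renaming is needed.
Extract every quantifier outward, since the variables are now distinct and don't occur free across branches:
  ∀u ∀w ∀s (R(u) ∨ ¬R(w) ∨ ¬R(s))
The quantifier ∃u sits under an odd number of negations, so it flips to ∀u.

universal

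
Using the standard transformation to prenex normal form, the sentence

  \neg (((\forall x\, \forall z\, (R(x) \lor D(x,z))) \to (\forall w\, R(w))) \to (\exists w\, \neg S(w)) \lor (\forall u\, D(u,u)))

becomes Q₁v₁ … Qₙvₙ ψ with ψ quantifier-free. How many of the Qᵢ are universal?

2

Rewrite implications/biconditionals: A → B as ¬A ∨ B.
  \neg (\neg (\neg (\forall x\, \forall z\, (R(x) \lor D(x,z))) \lor (\forall w\, R(w))) \lor (\exists w\, \neg S(w)) \lor (\forall u\, D(u,u)))
Move each ¬ inward, flipping quantifiers it crosses:
  ((\exists x\, \exists z\, (\neg R(x) \land \neg D(x,z))) \lor (\forall w\, R(w))) \land (\forall w\, S(w)) \land (\exists u\, \neg D(u,u))
Rename bound variables to avoid capture: w↦x1.
  ((\exists x\, \exists z\, (\neg R(x) \land \neg D(x,z))) \lor (\forall w\, R(w))) \land (\forall x1\, S(x1)) \land (\exists u\, \neg D(u,u))
Finally move all quantifiers to the prefix:
  \exists x\, \exists z\, \forall w\, \forall x1\, \exists u\, ((\neg R(x) \land \neg D(x,z) \lor R(w)) \land S(x1) \land \neg D(u,u))
The prefix is \exists x \exists z \forall w \forall x1 \exists u: 2 universal, 3 existential.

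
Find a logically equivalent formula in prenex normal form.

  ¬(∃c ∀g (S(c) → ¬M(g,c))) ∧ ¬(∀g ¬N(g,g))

First replace A → B with ¬A ∨ B.
  ¬(∃c ∀g (¬S(c) ∨ ¬M(g,c))) ∧ ¬(∀g ¬N(g,g))
Move each ¬ inward, flipping quantifiers it crosses:
  (∀c ∃g (S(c) ∧ M(g,c))) ∧ (∃g N(g,g))
Rename bound variables to avoid capture: g↦w1.
  (∀c ∃g (S(c) ∧ M(g,c))) ∧ (∃w1 N(w1,w1))
Extract every quantifier outward, since the variables are now distinct and don't occur free across branches:
  ∀c ∃g ∃w1 (S(c) ∧ M(g,c) ∧ N(w1,w1))

∀c ∃g ∃w1 (S(c) ∧ M(g,c) ∧ N(w1,w1))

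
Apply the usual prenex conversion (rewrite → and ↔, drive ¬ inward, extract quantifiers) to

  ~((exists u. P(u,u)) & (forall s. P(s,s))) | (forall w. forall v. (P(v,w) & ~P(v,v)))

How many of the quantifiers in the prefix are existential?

1

Move each ¬ inward, flipping quantifiers it crosses:
  (forall u. ~P(u,u)) | (exists s. ~P(s,s)) | (forall w. forall v. (P(v,w) & ~P(v,v)))
All bound variables are already distinct, so no renaming is needed.
Pull the quantifiers to the front (each side's bound variable is not free in the other side):
  forall u. exists s. forall w. forall v. (~P(u,u) | ~P(s,s) | P(v,w) & ~P(v,v))
The prefix is forall u exists s forall w forall v: 3 universal, 1 existential.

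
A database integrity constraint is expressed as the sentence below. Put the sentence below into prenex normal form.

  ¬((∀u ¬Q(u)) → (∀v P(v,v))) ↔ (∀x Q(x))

∃u ∀v ∀x ∃v1 ∀x1 ∃a ((Q(u) ∨ P(v,v) ∨ Q(x)) ∧ (¬Q(v1) ∨ ¬Q(x1) ∧ ¬P(a,a)))

First replace A → B with ¬A ∨ B; A ↔ B as (¬A ∨ B) ∧ (¬B ∨ A).
  (¬¬(¬(∀u ¬Q(u)) ∨ (∀v P(v,v))) ∨ (∀x Q(x))) ∧ (¬(∀x Q(x)) ∨ ¬(¬(∀u ¬Q(u)) ∨ (∀v P(v,v))))
Push ¬ through the quantifiers and connectives to reach negation normal form:
  ((∃u Q(u)) ∨ (∀v P(v,v)) ∨ (∀x Q(x))) ∧ ((∃x ¬Q(x)) ∨ (∀u ¬Q(u)) ∧ (∃v ¬P(v,v)))
Standardize variables apart so no two quantifiers bind the same name: x↦v1, u↦x1, v↦a.
  ((∃u Q(u)) ∨ (∀v P(v,v)) ∨ (∀x Q(x))) ∧ ((∃v1 ¬Q(v1)) ∨ (∀x1 ¬Q(x1)) ∧ (∃a ¬P(a,a)))
Extract every quantifier outward, since the variables are now distinct and don't occur free across branches:
  ∃u ∀v ∀x ∃v1 ∀x1 ∃a ((Q(u) ∨ P(v,v) ∨ Q(x)) ∧ (¬Q(v1) ∨ ¬Q(x1) ∧ ¬P(a,a)))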